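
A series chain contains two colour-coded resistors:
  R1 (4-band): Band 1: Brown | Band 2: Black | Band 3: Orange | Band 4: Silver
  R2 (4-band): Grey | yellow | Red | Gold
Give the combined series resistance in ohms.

18400 Ω

R1: brown, black → 10; orange ×10^3 → 10000 Ω.
R2: grey, yellow → 84; red ×10^2 → 8400 Ω.
Series: 10000 + 8400 = 18400 Ω.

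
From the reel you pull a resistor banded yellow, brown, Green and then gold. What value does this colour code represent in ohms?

Yellow → 4 (first significant figure)
Brown → 1 (second significant figure)
Green → ×10^5 multiplier
41 × 100000 = 4100000 Ω

4100000 Ω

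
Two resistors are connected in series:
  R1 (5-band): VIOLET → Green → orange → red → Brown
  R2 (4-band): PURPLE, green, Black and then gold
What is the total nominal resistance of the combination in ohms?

R1: violet, green, orange → 753; red ×10^2 → 75300 Ω.
R2: violet, green → 75; black ×1 → 75 Ω.
Series: 75300 + 75 = 75375 Ω.

75375 Ω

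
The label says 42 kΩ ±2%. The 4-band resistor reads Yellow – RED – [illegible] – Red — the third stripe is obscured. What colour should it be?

42000 Ω = 42 × 10^3.
The third band is the multiplier, 10^3, which is orange.

orange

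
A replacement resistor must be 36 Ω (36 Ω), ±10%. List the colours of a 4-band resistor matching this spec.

orange, blue, black, silver

36 Ω = 36 × 10^0.
3 → orange
6 → blue
Multiplier 10^0 → black.
±10% tolerance → silver.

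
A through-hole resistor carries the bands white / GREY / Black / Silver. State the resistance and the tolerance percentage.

98 Ω ±10%

White → 9 (first significant figure)
Grey → 8 (second significant figure)
Black → ×1 multiplier
Silver → ±10% tolerance
98 × 1 = 98 Ω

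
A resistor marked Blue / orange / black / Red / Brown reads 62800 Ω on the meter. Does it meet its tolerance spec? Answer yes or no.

yes

Blue → 6 (first significant figure)
Orange → 3 (second significant figure)
Black → 0 (third significant figure)
Red → ×10^2 multiplier
Brown → ±1% tolerance
630 × 100 = 63000 Ω
Allowed range: 62370 Ω to 63630 Ω.
62800 Ω lies inside that range.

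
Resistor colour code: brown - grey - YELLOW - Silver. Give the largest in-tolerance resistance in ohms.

Brown → 1 (first significant figure)
Grey → 8 (second significant figure)
Yellow → ×10^4 multiplier
Silver → ±10% tolerance
18 × 10000 = 180000 Ω
Largest = 180000 × (1 + 10/100) = 198000 Ω.

198000 Ω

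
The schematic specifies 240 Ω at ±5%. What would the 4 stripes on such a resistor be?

red, yellow, brown, gold

240 Ω = 24 × 10^1.
2 → red
4 → yellow
Multiplier 10^1 → brown.
±5% tolerance → gold.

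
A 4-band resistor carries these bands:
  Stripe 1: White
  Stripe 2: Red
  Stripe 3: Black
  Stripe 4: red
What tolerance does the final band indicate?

The last band, red, is the tolerance band.
Red corresponds to ±2%.

±2%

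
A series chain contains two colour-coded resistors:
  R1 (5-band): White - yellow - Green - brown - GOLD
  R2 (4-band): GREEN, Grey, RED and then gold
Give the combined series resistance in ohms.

R1: white, yellow, green → 945; brown ×10 → 9450 Ω.
R2: green, grey → 58; red ×10^2 → 5800 Ω.
Series: 9450 + 5800 = 15250 Ω.

15250 Ω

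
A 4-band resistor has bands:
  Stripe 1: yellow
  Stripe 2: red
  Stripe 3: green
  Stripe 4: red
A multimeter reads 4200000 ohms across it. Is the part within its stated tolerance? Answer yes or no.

yes

Yellow → 4 (first significant figure)
Red → 2 (second significant figure)
Green → ×10^5 multiplier
Red → ±2% tolerance
42 × 100000 = 4200000 Ω
Allowed range: 4116000 Ω to 4284000 Ω.
4200000 ohms lies inside that range.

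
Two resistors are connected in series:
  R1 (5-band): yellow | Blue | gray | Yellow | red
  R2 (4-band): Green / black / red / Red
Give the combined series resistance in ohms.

R1: yellow, blue, grey → 468; yellow ×10^4 → 4680000 Ω.
R2: green, black → 50; red ×10^2 → 5000 Ω.
Series: 4680000 + 5000 = 4685000 Ω.

4685000 Ω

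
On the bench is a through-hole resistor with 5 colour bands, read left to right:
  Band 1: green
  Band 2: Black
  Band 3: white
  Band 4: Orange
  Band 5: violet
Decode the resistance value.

509000 Ω

Green → 5 (first significant figure)
Black → 0 (second significant figure)
White → 9 (third significant figure)
Orange → ×10^3 multiplier
509 × 1000 = 509000 Ω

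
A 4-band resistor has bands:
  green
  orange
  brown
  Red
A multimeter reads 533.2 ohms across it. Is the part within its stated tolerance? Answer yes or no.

Green → 5 (first significant figure)
Orange → 3 (second significant figure)
Brown → ×10 multiplier
Red → ±2% tolerance
53 × 10 = 530 Ω
Allowed range: 519.4 Ω to 540.6 Ω.
533.2 ohms lies inside that range.

yes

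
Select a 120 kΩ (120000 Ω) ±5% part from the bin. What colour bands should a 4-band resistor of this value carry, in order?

brown, red, yellow, gold

120000 Ω = 12 × 10^4.
1 → brown
2 → red
Multiplier 10^4 → yellow.
±5% tolerance → gold.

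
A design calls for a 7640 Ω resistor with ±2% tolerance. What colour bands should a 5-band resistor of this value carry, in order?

7640 Ω = 764 × 10^1.
7 → violet
6 → blue
4 → yellow
Multiplier 10^1 → brown.
±2% tolerance → red.

violet, blue, yellow, brown, red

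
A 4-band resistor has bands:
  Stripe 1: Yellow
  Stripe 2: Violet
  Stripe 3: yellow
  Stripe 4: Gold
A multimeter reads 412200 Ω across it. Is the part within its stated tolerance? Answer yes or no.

no

Yellow → 4 (first significant figure)
Violet → 7 (second significant figure)
Yellow → ×10^4 multiplier
Gold → ±5% tolerance
47 × 10000 = 470000 Ω
Allowed range: 446500 Ω to 493500 Ω.
412200 Ω lies outside that range.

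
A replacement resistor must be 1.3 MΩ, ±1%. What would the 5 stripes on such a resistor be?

brown, orange, black, yellow, brown

1300000 Ω = 130 × 10^4.
1 → brown
3 → orange
0 → black
Multiplier 10^4 → yellow.
±1% tolerance → brown.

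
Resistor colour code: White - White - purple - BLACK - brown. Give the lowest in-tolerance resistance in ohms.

987.03 Ω

White → 9 (first significant figure)
White → 9 (second significant figure)
Violet → 7 (third significant figure)
Black → ×1 multiplier
Brown → ±1% tolerance
997 × 1 = 997 Ω
Lowest = 997 × (1 − 1/100) = 987.03 Ω.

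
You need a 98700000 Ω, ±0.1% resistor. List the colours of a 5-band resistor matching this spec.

98700000 Ω = 987 × 10^5.
9 → white
8 → grey
7 → violet
Multiplier 10^5 → green.
±0.1% tolerance → violet.

white, grey, violet, green, violet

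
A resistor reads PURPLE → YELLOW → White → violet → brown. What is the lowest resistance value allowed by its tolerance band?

Violet → 7 (first significant figure)
Yellow → 4 (second significant figure)
White → 9 (third significant figure)
Violet → ×10^7 multiplier
Brown → ±1% tolerance
749 × 10000000 = 7490000000 Ω
Lowest = 7490000000 × (1 − 1/100) = 7415100000 Ω.

7415100000 Ω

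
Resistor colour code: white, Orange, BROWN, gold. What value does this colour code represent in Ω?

930 Ω

White → 9 (first significant figure)
Orange → 3 (second significant figure)
Brown → ×10 multiplier
93 × 10 = 930 Ω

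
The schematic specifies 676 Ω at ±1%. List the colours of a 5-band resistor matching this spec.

676 Ω = 676 × 10^0.
6 → blue
7 → violet
6 → blue
Multiplier 10^0 → black.
±1% tolerance → brown.

blue, violet, blue, black, brown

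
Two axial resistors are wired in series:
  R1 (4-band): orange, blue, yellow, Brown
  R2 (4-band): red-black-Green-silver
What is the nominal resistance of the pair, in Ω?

2360000 Ω

R1: orange, blue → 36; yellow ×10^4 → 360000 Ω.
R2: red, black → 20; green ×10^5 → 2000000 Ω.
Series: 360000 + 2000000 = 2360000 Ω.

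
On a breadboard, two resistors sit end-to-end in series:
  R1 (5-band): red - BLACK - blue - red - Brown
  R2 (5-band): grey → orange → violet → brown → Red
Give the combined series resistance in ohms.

28970 Ω

R1: red, black, blue → 206; red ×10^2 → 20600 Ω.
R2: grey, orange, violet → 837; brown ×10 → 8370 Ω.
Series: 20600 + 8370 = 28970 Ω.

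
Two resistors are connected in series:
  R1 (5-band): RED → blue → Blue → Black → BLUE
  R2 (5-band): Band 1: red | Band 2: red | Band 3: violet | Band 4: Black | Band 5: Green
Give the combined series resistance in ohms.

493 Ω

R1: red, blue, blue → 266; black ×1 → 266 Ω.
R2: red, red, violet → 227; black ×1 → 227 Ω.
Series: 266 + 227 = 493 Ω.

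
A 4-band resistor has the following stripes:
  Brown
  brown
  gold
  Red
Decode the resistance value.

1.1 Ω

Brown → 1 (first significant figure)
Brown → 1 (second significant figure)
Gold → ×0.1 multiplier
11 × 0.1 = 1.1 Ω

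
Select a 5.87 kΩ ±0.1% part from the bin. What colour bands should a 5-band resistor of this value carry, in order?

green, grey, violet, brown, violet

5870 Ω = 587 × 10^1.
5 → green
8 → grey
7 → violet
Multiplier 10^1 → brown.
±0.1% tolerance → violet.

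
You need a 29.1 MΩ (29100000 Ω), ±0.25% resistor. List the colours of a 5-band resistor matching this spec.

red, white, brown, green, blue

29100000 Ω = 291 × 10^5.
2 → red
9 → white
1 → brown
Multiplier 10^5 → green.
±0.25% tolerance → blue.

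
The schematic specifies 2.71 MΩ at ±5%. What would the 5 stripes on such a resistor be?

2710000 Ω = 271 × 10^4.
2 → red
7 → violet
1 → brown
Multiplier 10^4 → yellow.
±5% tolerance → gold.

red, violet, brown, yellow, gold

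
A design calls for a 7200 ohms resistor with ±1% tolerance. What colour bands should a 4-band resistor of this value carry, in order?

7200 Ω = 72 × 10^2.
7 → violet
2 → red
Multiplier 10^2 → red.
±1% tolerance → brown.

violet, red, red, brown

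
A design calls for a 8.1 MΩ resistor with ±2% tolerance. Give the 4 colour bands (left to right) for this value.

8100000 Ω = 81 × 10^5.
8 → grey
1 → brown
Multiplier 10^5 → green.
±2% tolerance → red.

grey, brown, green, red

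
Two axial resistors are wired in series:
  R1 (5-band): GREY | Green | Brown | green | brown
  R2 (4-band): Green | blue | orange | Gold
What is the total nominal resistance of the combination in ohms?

R1: grey, green, brown → 851; green ×10^5 → 85100000 Ω.
R2: green, blue → 56; orange ×10^3 → 56000 Ω.
Series: 85100000 + 56000 = 85156000 Ω.

85156000 Ω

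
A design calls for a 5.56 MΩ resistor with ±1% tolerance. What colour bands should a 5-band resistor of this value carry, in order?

green, green, blue, yellow, brown

5560000 Ω = 556 × 10^4.
5 → green
5 → green
6 → blue
Multiplier 10^4 → yellow.
±1% tolerance → brown.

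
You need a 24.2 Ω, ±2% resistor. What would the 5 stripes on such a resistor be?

24.2 Ω = 242 × 10^-1.
2 → red
4 → yellow
2 → red
Multiplier 10^-1 → gold.
±2% tolerance → red.

red, yellow, red, gold, red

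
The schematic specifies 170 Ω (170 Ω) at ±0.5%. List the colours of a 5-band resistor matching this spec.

170 Ω = 170 × 10^0.
1 → brown
7 → violet
0 → black
Multiplier 10^0 → black.
±0.5% tolerance → green.

brown, violet, black, black, green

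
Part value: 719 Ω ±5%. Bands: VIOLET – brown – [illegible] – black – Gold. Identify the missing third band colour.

719 Ω = 719 × 10^0.
The third band gives digit 9 of the significand, and 9 is white.

white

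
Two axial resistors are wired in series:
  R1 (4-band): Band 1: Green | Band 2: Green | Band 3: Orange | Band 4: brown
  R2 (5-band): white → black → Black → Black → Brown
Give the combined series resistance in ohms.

55900 Ω

R1: green, green → 55; orange ×10^3 → 55000 Ω.
R2: white, black, black → 900; black ×1 → 900 Ω.
Series: 55000 + 900 = 55900 Ω.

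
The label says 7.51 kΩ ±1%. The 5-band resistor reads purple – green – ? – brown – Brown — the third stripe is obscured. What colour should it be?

brown

7510 Ω = 751 × 10^1.
The third band gives digit 1 of the significand, and 1 is brown.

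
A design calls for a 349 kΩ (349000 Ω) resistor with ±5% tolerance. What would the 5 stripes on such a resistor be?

349000 Ω = 349 × 10^3.
3 → orange
4 → yellow
9 → white
Multiplier 10^3 → orange.
±5% tolerance → gold.

orange, yellow, white, orange, gold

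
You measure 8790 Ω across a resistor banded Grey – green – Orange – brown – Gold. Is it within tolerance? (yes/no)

yes

Grey → 8 (first significant figure)
Green → 5 (second significant figure)
Orange → 3 (third significant figure)
Brown → ×10 multiplier
Gold → ±5% tolerance
853 × 10 = 8530 Ω
Allowed range: 8103.5 Ω to 8956.5 Ω.
8790 Ω lies inside that range.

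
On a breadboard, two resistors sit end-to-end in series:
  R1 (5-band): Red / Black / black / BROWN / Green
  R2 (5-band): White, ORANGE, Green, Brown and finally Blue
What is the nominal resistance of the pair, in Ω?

11350 Ω

R1: red, black, black → 200; brown ×10 → 2000 Ω.
R2: white, orange, green → 935; brown ×10 → 9350 Ω.
Series: 2000 + 9350 = 11350 Ω.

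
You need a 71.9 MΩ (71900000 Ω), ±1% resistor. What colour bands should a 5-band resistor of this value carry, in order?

violet, brown, white, green, brown

71900000 Ω = 719 × 10^5.
7 → violet
1 → brown
9 → white
Multiplier 10^5 → green.
±1% tolerance → brown.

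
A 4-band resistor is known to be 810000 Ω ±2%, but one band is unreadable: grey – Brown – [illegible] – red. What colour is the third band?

yellow

810000 Ω = 81 × 10^4.
The third band is the multiplier, 10^4, which is yellow.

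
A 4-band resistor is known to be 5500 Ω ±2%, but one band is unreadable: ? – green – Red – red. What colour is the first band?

5500 Ω = 55 × 10^2.
The first band gives digit 5 of the significand, and 5 is green.

green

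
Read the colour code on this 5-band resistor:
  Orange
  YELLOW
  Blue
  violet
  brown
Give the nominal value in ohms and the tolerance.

3460000000 Ω ±1%

Orange → 3 (first significant figure)
Yellow → 4 (second significant figure)
Blue → 6 (third significant figure)
Violet → ×10^7 multiplier
Brown → ±1% tolerance
346 × 10000000 = 3460000000 Ω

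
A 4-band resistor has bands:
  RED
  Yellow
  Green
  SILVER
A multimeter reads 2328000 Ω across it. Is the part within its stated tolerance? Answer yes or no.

Red → 2 (first significant figure)
Yellow → 4 (second significant figure)
Green → ×10^5 multiplier
Silver → ±10% tolerance
24 × 100000 = 2400000 Ω
Allowed range: 2160000 Ω to 2640000 Ω.
2328000 Ω lies inside that range.

yes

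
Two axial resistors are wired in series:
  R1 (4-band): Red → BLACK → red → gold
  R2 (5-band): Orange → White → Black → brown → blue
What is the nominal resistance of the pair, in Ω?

5900 Ω

R1: red, black → 20; red ×10^2 → 2000 Ω.
R2: orange, white, black → 390; brown ×10 → 3900 Ω.
Series: 2000 + 3900 = 5900 Ω.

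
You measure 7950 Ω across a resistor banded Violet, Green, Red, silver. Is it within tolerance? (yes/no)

Violet → 7 (first significant figure)
Green → 5 (second significant figure)
Red → ×10^2 multiplier
Silver → ±10% tolerance
75 × 100 = 7500 Ω
Allowed range: 6750 Ω to 8250 Ω.
7950 Ω lies inside that range.

yes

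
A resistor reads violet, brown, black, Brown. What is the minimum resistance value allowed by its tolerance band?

70.29 Ω

Violet → 7 (first significant figure)
Brown → 1 (second significant figure)
Black → ×1 multiplier
Brown → ±1% tolerance
71 × 1 = 71 Ω
Minimum = 71 × (1 − 1/100) = 70.29 Ω.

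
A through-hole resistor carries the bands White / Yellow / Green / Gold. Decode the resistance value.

White → 9 (first significant figure)
Yellow → 4 (second significant figure)
Green → ×10^5 multiplier
94 × 100000 = 9400000 Ω

9400000 Ω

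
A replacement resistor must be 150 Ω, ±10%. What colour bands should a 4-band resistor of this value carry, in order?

150 Ω = 15 × 10^1.
1 → brown
5 → green
Multiplier 10^1 → brown.
±10% tolerance → silver.

brown, green, brown, silver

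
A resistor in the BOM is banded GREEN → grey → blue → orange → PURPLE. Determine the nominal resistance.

Green → 5 (first significant figure)
Grey → 8 (second significant figure)
Blue → 6 (third significant figure)
Orange → ×10^3 multiplier
586 × 1000 = 586000 Ω

586000 Ω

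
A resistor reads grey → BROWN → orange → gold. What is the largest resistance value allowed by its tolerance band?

85050 Ω

Grey → 8 (first significant figure)
Brown → 1 (second significant figure)
Orange → ×10^3 multiplier
Gold → ±5% tolerance
81 × 1000 = 81000 Ω
Largest = 81000 × (1 + 5/100) = 85050 Ω.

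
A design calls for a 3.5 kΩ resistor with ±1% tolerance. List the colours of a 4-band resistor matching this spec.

orange, green, red, brown

3500 Ω = 35 × 10^2.
3 → orange
5 → green
Multiplier 10^2 → red.
±1% tolerance → brown.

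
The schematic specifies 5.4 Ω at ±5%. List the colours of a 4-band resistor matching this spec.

green, yellow, gold, gold

5.4 Ω = 54 × 10^-1.
5 → green
4 → yellow
Multiplier 10^-1 → gold.
±5% tolerance → gold.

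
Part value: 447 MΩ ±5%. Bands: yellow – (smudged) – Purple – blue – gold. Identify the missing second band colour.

447000000 Ω = 447 × 10^6.
The second band gives digit 4 of the significand, and 4 is yellow.

yellow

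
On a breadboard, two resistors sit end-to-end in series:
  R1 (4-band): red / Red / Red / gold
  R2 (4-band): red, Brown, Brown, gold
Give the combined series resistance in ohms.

2410 Ω

R1: red, red → 22; red ×10^2 → 2200 Ω.
R2: red, brown → 21; brown ×10 → 210 Ω.
Series: 2200 + 210 = 2410 Ω.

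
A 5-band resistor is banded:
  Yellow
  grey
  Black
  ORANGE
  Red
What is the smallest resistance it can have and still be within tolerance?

Yellow → 4 (first significant figure)
Grey → 8 (second significant figure)
Black → 0 (third significant figure)
Orange → ×10^3 multiplier
Red → ±2% tolerance
480 × 1000 = 480000 Ω
Smallest = 480000 × (1 − 2/100) = 470400 Ω.

470400 Ω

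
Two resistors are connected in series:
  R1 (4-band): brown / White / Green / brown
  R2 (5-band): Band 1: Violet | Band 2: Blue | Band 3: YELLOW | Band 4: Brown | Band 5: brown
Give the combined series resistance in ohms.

R1: brown, white → 19; green ×10^5 → 1900000 Ω.
R2: violet, blue, yellow → 764; brown ×10 → 7640 Ω.
Series: 1900000 + 7640 = 1907640 Ω.

1907640 Ω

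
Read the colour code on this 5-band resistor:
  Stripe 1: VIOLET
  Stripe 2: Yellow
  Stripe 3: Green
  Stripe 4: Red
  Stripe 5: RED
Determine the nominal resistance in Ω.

Violet → 7 (first significant figure)
Yellow → 4 (second significant figure)
Green → 5 (third significant figure)
Red → ×10^2 multiplier
745 × 100 = 74500 Ω

74500 Ω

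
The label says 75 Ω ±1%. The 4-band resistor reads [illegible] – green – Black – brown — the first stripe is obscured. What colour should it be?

75 Ω = 75 × 10^0.
The first band gives digit 7 of the significand, and 7 is violet.

violet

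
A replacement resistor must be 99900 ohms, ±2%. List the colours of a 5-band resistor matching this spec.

99900 Ω = 999 × 10^2.
9 → white
9 → white
9 → white
Multiplier 10^2 → red.
±2% tolerance → red.

white, white, white, red, red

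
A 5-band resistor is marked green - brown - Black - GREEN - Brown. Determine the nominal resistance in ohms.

Green → 5 (first significant figure)
Brown → 1 (second significant figure)
Black → 0 (third significant figure)
Green → ×10^5 multiplier
510 × 100000 = 51000000 Ω

51000000 Ω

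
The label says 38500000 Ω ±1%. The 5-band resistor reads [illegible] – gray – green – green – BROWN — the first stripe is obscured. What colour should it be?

orange

38500000 Ω = 385 × 10^5.
The first band gives digit 3 of the significand, and 3 is orange.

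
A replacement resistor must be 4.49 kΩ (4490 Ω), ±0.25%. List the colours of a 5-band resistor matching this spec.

4490 Ω = 449 × 10^1.
4 → yellow
4 → yellow
9 → white
Multiplier 10^1 → brown.
±0.25% tolerance → blue.

yellow, yellow, white, brown, blue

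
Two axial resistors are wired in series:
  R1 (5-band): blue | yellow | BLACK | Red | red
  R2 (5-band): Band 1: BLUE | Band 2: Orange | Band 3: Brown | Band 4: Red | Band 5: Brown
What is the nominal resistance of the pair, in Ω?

127100 Ω

R1: blue, yellow, black → 640; red ×10^2 → 64000 Ω.
R2: blue, orange, brown → 631; red ×10^2 → 63100 Ω.
Series: 64000 + 63100 = 127100 Ω.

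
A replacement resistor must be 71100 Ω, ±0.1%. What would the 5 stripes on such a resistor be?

71100 Ω = 711 × 10^2.
7 → violet
1 → brown
1 → brown
Multiplier 10^2 → red.
±0.1% tolerance → violet.

violet, brown, brown, red, violet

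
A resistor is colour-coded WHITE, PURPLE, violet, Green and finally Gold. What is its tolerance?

±5%

The last band, gold, is the tolerance band.
Gold corresponds to ±5%.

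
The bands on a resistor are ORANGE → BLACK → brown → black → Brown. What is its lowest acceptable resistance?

297.99 Ω

Orange → 3 (first significant figure)
Black → 0 (second significant figure)
Brown → 1 (third significant figure)
Black → ×1 multiplier
Brown → ±1% tolerance
301 × 1 = 301 Ω
Lowest = 301 × (1 − 1/100) = 297.99 Ω.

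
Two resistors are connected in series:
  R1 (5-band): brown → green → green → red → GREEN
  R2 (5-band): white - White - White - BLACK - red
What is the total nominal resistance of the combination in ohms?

R1: brown, green, green → 155; red ×10^2 → 15500 Ω.
R2: white, white, white → 999; black ×1 → 999 Ω.
Series: 15500 + 999 = 16499 Ω.

16499 Ω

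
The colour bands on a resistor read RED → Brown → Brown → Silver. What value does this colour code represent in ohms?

210 Ω

Red → 2 (first significant figure)
Brown → 1 (second significant figure)
Brown → ×10 multiplier
21 × 10 = 210 Ω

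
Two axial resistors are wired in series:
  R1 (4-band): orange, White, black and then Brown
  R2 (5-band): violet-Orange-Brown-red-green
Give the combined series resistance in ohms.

R1: orange, white → 39; black ×1 → 39 Ω.
R2: violet, orange, brown → 731; red ×10^2 → 73100 Ω.
Series: 39 + 73100 = 73139 Ω.

73139 Ω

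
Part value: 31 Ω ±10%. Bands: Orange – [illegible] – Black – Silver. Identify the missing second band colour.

31 Ω = 31 × 10^0.
The second band gives digit 1 of the significand, and 1 is brown.

brown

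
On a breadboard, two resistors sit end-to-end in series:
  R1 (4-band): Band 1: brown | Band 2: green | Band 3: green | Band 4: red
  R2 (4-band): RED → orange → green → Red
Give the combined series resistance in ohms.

3800000 Ω

R1: brown, green → 15; green ×10^5 → 1500000 Ω.
R2: red, orange → 23; green ×10^5 → 2300000 Ω.
Series: 1500000 + 2300000 = 3800000 Ω.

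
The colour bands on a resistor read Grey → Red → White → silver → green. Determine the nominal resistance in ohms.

8.29 Ω

Grey → 8 (first significant figure)
Red → 2 (second significant figure)
White → 9 (third significant figure)
Silver → ×0.01 multiplier
829 × 0.01 = 8.29 Ω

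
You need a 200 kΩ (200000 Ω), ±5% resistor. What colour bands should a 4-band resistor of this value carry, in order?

red, black, yellow, gold

200000 Ω = 20 × 10^4.
2 → red
0 → black
Multiplier 10^4 → yellow.
±5% tolerance → gold.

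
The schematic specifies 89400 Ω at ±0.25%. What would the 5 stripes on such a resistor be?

89400 Ω = 894 × 10^2.
8 → grey
9 → white
4 → yellow
Multiplier 10^2 → red.
±0.25% tolerance → blue.

grey, white, yellow, red, blue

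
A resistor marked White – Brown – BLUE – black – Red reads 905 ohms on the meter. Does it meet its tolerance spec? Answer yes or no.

White → 9 (first significant figure)
Brown → 1 (second significant figure)
Blue → 6 (third significant figure)
Black → ×1 multiplier
Red → ±2% tolerance
916 × 1 = 916 Ω
Allowed range: 897.68 Ω to 934.32 Ω.
905 ohms lies inside that range.

yes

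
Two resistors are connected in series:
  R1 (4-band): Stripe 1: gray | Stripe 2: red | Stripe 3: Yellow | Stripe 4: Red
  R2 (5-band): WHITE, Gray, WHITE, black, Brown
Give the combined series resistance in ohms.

820989 Ω

R1: grey, red → 82; yellow ×10^4 → 820000 Ω.
R2: white, grey, white → 989; black ×1 → 989 Ω.
Series: 820000 + 989 = 820989 Ω.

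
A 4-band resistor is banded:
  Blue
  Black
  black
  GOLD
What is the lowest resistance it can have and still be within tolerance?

57 Ω

Blue → 6 (first significant figure)
Black → 0 (second significant figure)
Black → ×1 multiplier
Gold → ±5% tolerance
60 × 1 = 60 Ω
Lowest = 60 × (1 − 5/100) = 57 Ω.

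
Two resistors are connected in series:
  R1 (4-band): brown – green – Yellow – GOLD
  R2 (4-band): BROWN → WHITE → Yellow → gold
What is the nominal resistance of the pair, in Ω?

R1: brown, green → 15; yellow ×10^4 → 150000 Ω.
R2: brown, white → 19; yellow ×10^4 → 190000 Ω.
Series: 150000 + 190000 = 340000 Ω.

340000 Ω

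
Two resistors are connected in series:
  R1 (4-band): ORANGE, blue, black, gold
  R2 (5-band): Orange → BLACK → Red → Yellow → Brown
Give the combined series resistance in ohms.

R1: orange, blue → 36; black ×1 → 36 Ω.
R2: orange, black, red → 302; yellow ×10^4 → 3020000 Ω.
Series: 36 + 3020000 = 3020036 Ω.

3020036 Ω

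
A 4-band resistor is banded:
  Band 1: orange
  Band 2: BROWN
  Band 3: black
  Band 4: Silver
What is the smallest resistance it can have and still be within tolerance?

Orange → 3 (first significant figure)
Brown → 1 (second significant figure)
Black → ×1 multiplier
Silver → ±10% tolerance
31 × 1 = 31 Ω
Smallest = 31 × (1 − 10/100) = 27.9 Ω.

27.9 Ω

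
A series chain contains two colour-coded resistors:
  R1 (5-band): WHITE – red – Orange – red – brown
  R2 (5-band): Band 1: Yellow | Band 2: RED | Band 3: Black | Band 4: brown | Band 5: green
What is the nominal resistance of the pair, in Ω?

96500 Ω

R1: white, red, orange → 923; red ×10^2 → 92300 Ω.
R2: yellow, red, black → 420; brown ×10 → 4200 Ω.
Series: 92300 + 4200 = 96500 Ω.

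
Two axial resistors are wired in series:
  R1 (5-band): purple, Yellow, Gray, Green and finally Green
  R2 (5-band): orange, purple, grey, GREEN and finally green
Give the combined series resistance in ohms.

R1: violet, yellow, grey → 748; green ×10^5 → 74800000 Ω.
R2: orange, violet, grey → 378; green ×10^5 → 37800000 Ω.
Series: 74800000 + 37800000 = 112600000 Ω.

112600000 Ω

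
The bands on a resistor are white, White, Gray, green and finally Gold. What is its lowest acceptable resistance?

White → 9 (first significant figure)
White → 9 (second significant figure)
Grey → 8 (third significant figure)
Green → ×10^5 multiplier
Gold → ±5% tolerance
998 × 100000 = 99800000 Ω
Lowest = 99800000 × (1 − 5/100) = 94810000 Ω.

94810000 Ω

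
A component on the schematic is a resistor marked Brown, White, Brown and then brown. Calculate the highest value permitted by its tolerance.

Brown → 1 (first significant figure)
White → 9 (second significant figure)
Brown → ×10 multiplier
Brown → ±1% tolerance
19 × 10 = 190 Ω
Highest = 190 × (1 + 1/100) = 191.9 Ω.

191.9 Ω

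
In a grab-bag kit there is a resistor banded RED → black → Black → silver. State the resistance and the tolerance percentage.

Red → 2 (first significant figure)
Black → 0 (second significant figure)
Black → ×1 multiplier
Silver → ±10% tolerance
20 × 1 = 20 Ω

20 Ω ±10%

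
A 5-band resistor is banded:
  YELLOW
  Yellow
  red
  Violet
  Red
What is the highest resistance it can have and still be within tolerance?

4508400000 Ω

Yellow → 4 (first significant figure)
Yellow → 4 (second significant figure)
Red → 2 (third significant figure)
Violet → ×10^7 multiplier
Red → ±2% tolerance
442 × 10000000 = 4420000000 Ω
Highest = 4420000000 × (1 + 2/100) = 4508400000 Ω.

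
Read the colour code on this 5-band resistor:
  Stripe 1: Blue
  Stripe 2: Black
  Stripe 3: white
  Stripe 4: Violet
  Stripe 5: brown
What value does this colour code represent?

Blue → 6 (first significant figure)
Black → 0 (second significant figure)
White → 9 (third significant figure)
Violet → ×10^7 multiplier
609 × 10000000 = 6090000000 Ω

6090000000 Ω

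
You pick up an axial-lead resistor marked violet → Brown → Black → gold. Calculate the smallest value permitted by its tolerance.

67.45 Ω

Violet → 7 (first significant figure)
Brown → 1 (second significant figure)
Black → ×1 multiplier
Gold → ±5% tolerance
71 × 1 = 71 Ω
Smallest = 71 × (1 − 5/100) = 67.45 Ω.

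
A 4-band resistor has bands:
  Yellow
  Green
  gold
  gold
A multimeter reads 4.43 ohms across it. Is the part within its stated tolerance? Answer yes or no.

Yellow → 4 (first significant figure)
Green → 5 (second significant figure)
Gold → ×0.1 multiplier
Gold → ±5% tolerance
45 × 0.1 = 4.5 Ω
Allowed range: 4.275 Ω to 4.725 Ω.
4.43 ohms lies inside that range.

yes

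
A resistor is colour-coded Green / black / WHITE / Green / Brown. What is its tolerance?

±1%

The last band, brown, is the tolerance band.
Brown corresponds to ±1%.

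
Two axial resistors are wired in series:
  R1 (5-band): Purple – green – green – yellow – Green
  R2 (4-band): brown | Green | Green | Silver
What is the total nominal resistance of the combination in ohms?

R1: violet, green, green → 755; yellow ×10^4 → 7550000 Ω.
R2: brown, green → 15; green ×10^5 → 1500000 Ω.
Series: 7550000 + 1500000 = 9050000 Ω.

9050000 Ω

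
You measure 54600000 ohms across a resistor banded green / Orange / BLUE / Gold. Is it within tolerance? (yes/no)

Green → 5 (first significant figure)
Orange → 3 (second significant figure)
Blue → ×10^6 multiplier
Gold → ±5% tolerance
53 × 1000000 = 53000000 Ω
Allowed range: 50350000 Ω to 55650000 Ω.
54600000 ohms lies inside that range.

yes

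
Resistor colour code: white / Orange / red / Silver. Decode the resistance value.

9300 Ω

White → 9 (first significant figure)
Orange → 3 (second significant figure)
Red → ×10^2 multiplier
93 × 100 = 9300 Ω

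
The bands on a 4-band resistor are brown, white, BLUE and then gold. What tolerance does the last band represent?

±5%

The last band, gold, is the tolerance band.
Gold corresponds to ±5%.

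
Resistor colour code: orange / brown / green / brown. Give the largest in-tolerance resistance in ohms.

Orange → 3 (first significant figure)
Brown → 1 (second significant figure)
Green → ×10^5 multiplier
Brown → ±1% tolerance
31 × 100000 = 3100000 Ω
Largest = 3100000 × (1 + 1/100) = 3131000 Ω.

3131000 Ω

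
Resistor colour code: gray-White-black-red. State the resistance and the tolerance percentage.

89 Ω ±2%

Grey → 8 (first significant figure)
White → 9 (second significant figure)
Black → ×1 multiplier
Red → ±2% tolerance
89 × 1 = 89 Ω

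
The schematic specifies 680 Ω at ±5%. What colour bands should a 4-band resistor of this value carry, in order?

680 Ω = 68 × 10^1.
6 → blue
8 → grey
Multiplier 10^1 → brown.
±5% tolerance → gold.

blue, grey, brown, gold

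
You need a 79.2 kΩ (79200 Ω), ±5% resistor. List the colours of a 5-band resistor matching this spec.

violet, white, red, red, gold

79200 Ω = 792 × 10^2.
7 → violet
9 → white
2 → red
Multiplier 10^2 → red.
±5% tolerance → gold.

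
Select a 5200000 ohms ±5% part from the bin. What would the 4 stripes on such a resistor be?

green, red, green, gold

5200000 Ω = 52 × 10^5.
5 → green
2 → red
Multiplier 10^5 → green.
±5% tolerance → gold.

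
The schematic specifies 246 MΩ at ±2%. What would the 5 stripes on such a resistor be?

red, yellow, blue, blue, red

246000000 Ω = 246 × 10^6.
2 → red
4 → yellow
6 → blue
Multiplier 10^6 → blue.
±2% tolerance → red.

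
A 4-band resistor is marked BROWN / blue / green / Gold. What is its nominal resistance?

Brown → 1 (first significant figure)
Blue → 6 (second significant figure)
Green → ×10^5 multiplier
16 × 100000 = 1600000 Ω

1600000 Ω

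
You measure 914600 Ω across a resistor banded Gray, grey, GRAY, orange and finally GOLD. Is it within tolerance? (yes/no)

Grey → 8 (first significant figure)
Grey → 8 (second significant figure)
Grey → 8 (third significant figure)
Orange → ×10^3 multiplier
Gold → ±5% tolerance
888 × 1000 = 888000 Ω
Allowed range: 843600 Ω to 932400 Ω.
914600 Ω lies inside that range.

yes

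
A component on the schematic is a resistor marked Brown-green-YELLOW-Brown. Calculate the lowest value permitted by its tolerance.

148500 Ω

Brown → 1 (first significant figure)
Green → 5 (second significant figure)
Yellow → ×10^4 multiplier
Brown → ±1% tolerance
15 × 10000 = 150000 Ω
Lowest = 150000 × (1 − 1/100) = 148500 Ω.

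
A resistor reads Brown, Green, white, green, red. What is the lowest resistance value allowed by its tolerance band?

Brown → 1 (first significant figure)
Green → 5 (second significant figure)
White → 9 (third significant figure)
Green → ×10^5 multiplier
Red → ±2% tolerance
159 × 100000 = 15900000 Ω
Lowest = 15900000 × (1 − 2/100) = 15582000 Ω.

15582000 Ω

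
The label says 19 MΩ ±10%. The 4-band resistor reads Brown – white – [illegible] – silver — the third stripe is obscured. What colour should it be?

blue

19000000 Ω = 19 × 10^6.
The third band is the multiplier, 10^6, which is blue.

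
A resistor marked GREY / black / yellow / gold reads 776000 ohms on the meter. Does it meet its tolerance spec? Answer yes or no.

Grey → 8 (first significant figure)
Black → 0 (second significant figure)
Yellow → ×10^4 multiplier
Gold → ±5% tolerance
80 × 10000 = 800000 Ω
Allowed range: 760000 Ω to 840000 Ω.
776000 ohms lies inside that range.

yes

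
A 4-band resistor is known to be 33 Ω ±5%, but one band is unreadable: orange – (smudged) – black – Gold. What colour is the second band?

33 Ω = 33 × 10^0.
The second band gives digit 3 of the significand, and 3 is orange.

orange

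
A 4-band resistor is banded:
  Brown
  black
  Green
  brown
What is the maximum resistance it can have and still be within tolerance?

Brown → 1 (first significant figure)
Black → 0 (second significant figure)
Green → ×10^5 multiplier
Brown → ±1% tolerance
10 × 100000 = 1000000 Ω
Maximum = 1000000 × (1 + 1/100) = 1010000 Ω.

1010000 Ω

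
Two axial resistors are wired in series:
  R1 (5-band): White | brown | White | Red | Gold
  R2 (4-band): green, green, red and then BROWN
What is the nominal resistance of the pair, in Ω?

R1: white, brown, white → 919; red ×10^2 → 91900 Ω.
R2: green, green → 55; red ×10^2 → 5500 Ω.
Series: 91900 + 5500 = 97400 Ω.

97400 Ω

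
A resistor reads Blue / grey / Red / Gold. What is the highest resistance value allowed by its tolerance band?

7140 Ω

Blue → 6 (first significant figure)
Grey → 8 (second significant figure)
Red → ×10^2 multiplier
Gold → ±5% tolerance
68 × 100 = 6800 Ω
Highest = 6800 × (1 + 5/100) = 7140 Ω.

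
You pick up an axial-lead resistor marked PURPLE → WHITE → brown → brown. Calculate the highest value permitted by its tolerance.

Violet → 7 (first significant figure)
White → 9 (second significant figure)
Brown → ×10 multiplier
Brown → ±1% tolerance
79 × 10 = 790 Ω
Highest = 790 × (1 + 1/100) = 797.9 Ω.

797.9 Ω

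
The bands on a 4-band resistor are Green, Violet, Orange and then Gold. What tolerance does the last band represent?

±5%

The last band, gold, is the tolerance band.
Gold corresponds to ±5%.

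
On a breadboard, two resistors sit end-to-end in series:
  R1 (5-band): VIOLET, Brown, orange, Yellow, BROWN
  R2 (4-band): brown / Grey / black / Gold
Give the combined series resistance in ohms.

7130018 Ω

R1: violet, brown, orange → 713; yellow ×10^4 → 7130000 Ω.
R2: brown, grey → 18; black ×1 → 18 Ω.
Series: 7130000 + 18 = 7130018 Ω.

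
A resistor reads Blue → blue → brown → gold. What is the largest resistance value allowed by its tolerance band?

Blue → 6 (first significant figure)
Blue → 6 (second significant figure)
Brown → ×10 multiplier
Gold → ±5% tolerance
66 × 10 = 660 Ω
Largest = 660 × (1 + 5/100) = 693 Ω.

693 Ω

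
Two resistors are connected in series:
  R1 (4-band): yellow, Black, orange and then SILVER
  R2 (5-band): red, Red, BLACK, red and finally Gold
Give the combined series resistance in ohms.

R1: yellow, black → 40; orange ×10^3 → 40000 Ω.
R2: red, red, black → 220; red ×10^2 → 22000 Ω.
Series: 40000 + 22000 = 62000 Ω.

62000 Ω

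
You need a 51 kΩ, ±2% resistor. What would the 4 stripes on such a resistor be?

51000 Ω = 51 × 10^3.
5 → green
1 → brown
Multiplier 10^3 → orange.
±2% tolerance → red.

green, brown, orange, red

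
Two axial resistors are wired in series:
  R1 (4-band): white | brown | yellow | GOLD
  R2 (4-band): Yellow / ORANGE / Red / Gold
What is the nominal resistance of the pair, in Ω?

R1: white, brown → 91; yellow ×10^4 → 910000 Ω.
R2: yellow, orange → 43; red ×10^2 → 4300 Ω.
Series: 910000 + 4300 = 914300 Ω.

914300 Ω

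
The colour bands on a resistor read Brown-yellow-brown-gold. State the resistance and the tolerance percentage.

140 Ω ±5%

Brown → 1 (first significant figure)
Yellow → 4 (second significant figure)
Brown → ×10 multiplier
Gold → ±5% tolerance
14 × 10 = 140 Ω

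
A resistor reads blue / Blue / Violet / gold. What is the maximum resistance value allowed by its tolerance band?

Blue → 6 (first significant figure)
Blue → 6 (second significant figure)
Violet → ×10^7 multiplier
Gold → ±5% tolerance
66 × 10000000 = 660000000 Ω
Maximum = 660000000 × (1 + 5/100) = 693000000 Ω.

693000000 Ω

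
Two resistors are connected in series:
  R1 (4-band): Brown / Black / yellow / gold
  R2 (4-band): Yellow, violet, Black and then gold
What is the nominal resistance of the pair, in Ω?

R1: brown, black → 10; yellow ×10^4 → 100000 Ω.
R2: yellow, violet → 47; black ×1 → 47 Ω.
Series: 100000 + 47 = 100047 Ω.

100047 Ω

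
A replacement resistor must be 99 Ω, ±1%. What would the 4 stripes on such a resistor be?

white, white, black, brown

99 Ω = 99 × 10^0.
9 → white
9 → white
Multiplier 10^0 → black.
±1% tolerance → brown.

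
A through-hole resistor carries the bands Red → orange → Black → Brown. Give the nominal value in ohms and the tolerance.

23 Ω ±1%

Red → 2 (first significant figure)
Orange → 3 (second significant figure)
Black → ×1 multiplier
Brown → ±1% tolerance
23 × 1 = 23 Ω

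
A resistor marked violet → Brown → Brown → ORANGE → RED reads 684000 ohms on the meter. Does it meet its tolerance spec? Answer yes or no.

no

Violet → 7 (first significant figure)
Brown → 1 (second significant figure)
Brown → 1 (third significant figure)
Orange → ×10^3 multiplier
Red → ±2% tolerance
711 × 1000 = 711000 Ω
Allowed range: 696780 Ω to 725220 Ω.
684000 ohms lies outside that range.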